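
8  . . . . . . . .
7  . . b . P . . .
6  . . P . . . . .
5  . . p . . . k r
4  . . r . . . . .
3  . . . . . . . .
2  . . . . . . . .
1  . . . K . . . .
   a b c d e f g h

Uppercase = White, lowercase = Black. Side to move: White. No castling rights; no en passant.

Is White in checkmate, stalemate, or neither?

neither

White to move; white king on d1.
In check: no.
Legal moves for White: Ke2, Kd2, Ke1, e8=Q, e8=R, e8=B, e8=N.
White has 7 legal moves and is not in check → neither.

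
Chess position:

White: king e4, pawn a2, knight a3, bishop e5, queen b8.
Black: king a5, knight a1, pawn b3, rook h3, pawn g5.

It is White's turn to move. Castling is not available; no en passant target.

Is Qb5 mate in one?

yes

After Qb5: black king on a5; in check: yes, from the white queen on b5.
King squares — a4: attacked by Qb5; b4: attacked by Qb5; b5: attacked by Na3; a6: attacked by Qb5; b6: attacked by Qb5.
Black has no legal moves → checkmate.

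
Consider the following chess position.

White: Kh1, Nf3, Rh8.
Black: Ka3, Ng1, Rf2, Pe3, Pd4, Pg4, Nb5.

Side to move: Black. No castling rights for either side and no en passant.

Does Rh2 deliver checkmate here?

After Rh2: white king on h1; in check: yes, from the black rook on h2.
White has 4 legal replies: Kxh2, Kxg1, Rxh2, Nxh2.
In check but a legal move exists → not checkmate.

no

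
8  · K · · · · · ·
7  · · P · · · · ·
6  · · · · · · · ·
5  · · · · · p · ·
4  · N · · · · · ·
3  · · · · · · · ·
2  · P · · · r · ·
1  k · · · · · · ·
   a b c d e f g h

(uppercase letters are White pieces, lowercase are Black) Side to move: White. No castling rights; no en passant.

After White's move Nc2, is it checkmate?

no

After Nc2: black king on a1; in check: yes, from the white knight on c2.
Black has 4 legal replies: Kxb2, Ka2, Kb1, Rxc2.
In check but a legal move exists → not checkmate.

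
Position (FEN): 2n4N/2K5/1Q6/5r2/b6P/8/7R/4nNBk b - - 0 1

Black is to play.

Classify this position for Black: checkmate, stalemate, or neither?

checkmate

Black to move; black king on h1.
In check: yes, from the white rook on h2.
King squares — g1: attacked by Qb6; g2: attacked by Rh2; h2: attacked by Nf1.
Legal moves for Black: none.
In check with no legal moves → checkmate.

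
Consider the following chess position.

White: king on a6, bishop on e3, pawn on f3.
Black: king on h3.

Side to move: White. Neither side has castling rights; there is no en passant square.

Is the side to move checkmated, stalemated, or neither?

neither

White to move; white king on a6.
In check: no.
Legal moves for White: Kb7, Ka7, Kb6, Kb5, Ka5, Ba7, Bh6, Bb6, Bg5, Bc5, Bf4, Bd4, Bf2, Bd2, Bg1, Bc1, f4.
White has 17 legal moves and is not in check → neither.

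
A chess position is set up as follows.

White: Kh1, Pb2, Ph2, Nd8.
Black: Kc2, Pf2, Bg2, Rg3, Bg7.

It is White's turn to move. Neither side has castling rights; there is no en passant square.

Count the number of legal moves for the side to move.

White to move; king on h1.
In check: yes, from the black bishop on g2.
Legal moves: none.
Count: 0.

0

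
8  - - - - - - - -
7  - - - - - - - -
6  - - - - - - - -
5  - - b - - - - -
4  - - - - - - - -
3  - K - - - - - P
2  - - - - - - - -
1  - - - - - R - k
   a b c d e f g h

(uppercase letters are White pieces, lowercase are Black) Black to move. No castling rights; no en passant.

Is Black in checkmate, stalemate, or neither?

Black to move; black king on h1.
In check: yes, from the white rook on f1.
King squares — g1: attacked by Rf1; g2: available; h2: available.
Legal moves for Black: Kh2, Kg2, Bg1.
Black is in check but has 3 legal moves → neither.

neither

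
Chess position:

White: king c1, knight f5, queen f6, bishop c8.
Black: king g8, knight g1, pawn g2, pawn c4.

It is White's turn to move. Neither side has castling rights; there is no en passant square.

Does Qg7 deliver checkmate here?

yes

After Qg7: black king on g8; in check: yes, from the white queen on g7.
King squares — f7: attacked by Qg7; g7: attacked by Nf5; h7: attacked by Qg7; f8: attacked by Qg7; h8: attacked by Qg7.
Black has no legal moves → checkmate.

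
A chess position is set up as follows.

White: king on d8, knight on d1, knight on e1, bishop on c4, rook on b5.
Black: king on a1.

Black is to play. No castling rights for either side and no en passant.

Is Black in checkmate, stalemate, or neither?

Black to move; black king on a1.
In check: no.
King squares — b1: attacked by Rb5; a2: attacked by Bc4; b2: attacked by Nd1.
Legal moves for Black: none.
Not in check and no legal moves → stalemate.

stalemate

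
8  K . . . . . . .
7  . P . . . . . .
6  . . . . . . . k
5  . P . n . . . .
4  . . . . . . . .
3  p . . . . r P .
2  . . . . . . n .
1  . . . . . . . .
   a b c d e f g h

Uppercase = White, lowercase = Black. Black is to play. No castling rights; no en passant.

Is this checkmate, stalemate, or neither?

neither

Black to move; black king on h6.
In check: no.
Legal moves for Black include: Kh7, Kg7, Kg6, Kh5, Kg5, Ne7, Nc7+, Nf6, Nb6+, Ndf4, Nb4, Nde3, Nc3, Rf8+, Rf7, Rf6, Rf5, Rf4, ... (list truncated; more exist).
Black has legal moves and is not in check → neither.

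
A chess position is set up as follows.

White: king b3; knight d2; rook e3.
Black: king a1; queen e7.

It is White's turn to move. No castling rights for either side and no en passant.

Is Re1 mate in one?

no

After Re1: black king on a1; in check: yes, from the white rook on e1.
Black has 1 legal reply: Qxe1.
In check but a legal move exists → not checkmate.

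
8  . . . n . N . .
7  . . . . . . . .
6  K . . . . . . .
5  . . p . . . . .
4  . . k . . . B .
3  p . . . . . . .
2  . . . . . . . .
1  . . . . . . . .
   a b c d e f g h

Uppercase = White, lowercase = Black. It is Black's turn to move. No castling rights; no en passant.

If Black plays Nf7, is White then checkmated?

After Nf7: white king on a6; in check: no.
White is not in check, so this cannot be checkmate.

no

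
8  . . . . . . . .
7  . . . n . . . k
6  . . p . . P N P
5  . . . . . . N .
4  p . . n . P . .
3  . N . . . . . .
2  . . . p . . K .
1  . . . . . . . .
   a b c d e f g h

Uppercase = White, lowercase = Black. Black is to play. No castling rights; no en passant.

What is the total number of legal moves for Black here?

3

Black to move; king on h7.
In check: yes, from the white knight on g5.
Legal moves: Kg8, Kxh6, Kxg6.
Count: 3.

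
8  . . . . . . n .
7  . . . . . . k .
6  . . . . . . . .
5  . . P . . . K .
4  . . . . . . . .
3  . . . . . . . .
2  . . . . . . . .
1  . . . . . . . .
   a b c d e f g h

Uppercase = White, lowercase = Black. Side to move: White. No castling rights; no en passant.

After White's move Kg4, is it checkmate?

After Kg4: black king on g7; in check: no.
Black is not in check, so this cannot be checkmate.

no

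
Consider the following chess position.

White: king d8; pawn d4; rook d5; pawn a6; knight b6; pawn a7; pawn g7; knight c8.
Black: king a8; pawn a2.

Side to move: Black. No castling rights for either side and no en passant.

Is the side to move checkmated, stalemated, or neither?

Black to move; black king on a8.
In check: yes, from the white knight on b6.
King squares — a7: attacked by Nc8; b7: attacked by Pa6; b8: attacked by Pa7.
Legal moves for Black: none.
In check with no legal moves → checkmate.

checkmate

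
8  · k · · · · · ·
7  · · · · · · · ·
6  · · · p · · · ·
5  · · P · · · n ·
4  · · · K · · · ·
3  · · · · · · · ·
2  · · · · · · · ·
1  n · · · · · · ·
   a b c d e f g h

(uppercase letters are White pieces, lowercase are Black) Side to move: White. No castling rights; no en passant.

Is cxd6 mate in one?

no

After cxd6: black king on b8; in check: no.
Black is not in check, so this cannot be checkmate.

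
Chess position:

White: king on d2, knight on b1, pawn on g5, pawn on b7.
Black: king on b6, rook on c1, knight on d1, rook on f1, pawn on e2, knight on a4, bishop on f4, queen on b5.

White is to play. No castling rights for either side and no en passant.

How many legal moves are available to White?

0

White to move; king on d2.
In check: yes, from the black bishop on f4.
Legal moves: none.
Count: 0.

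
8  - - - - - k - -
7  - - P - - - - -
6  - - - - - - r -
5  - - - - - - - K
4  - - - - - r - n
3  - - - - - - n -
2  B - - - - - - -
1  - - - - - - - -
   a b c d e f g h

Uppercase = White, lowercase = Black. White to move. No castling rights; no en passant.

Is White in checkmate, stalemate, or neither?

checkmate

White to move; white king on h5.
In check: yes, from the black knight on g3.
King squares — g4: attacked by Rf4; h4: attacked by Rf4; g5: attacked by Rg6; g6: attacked by Nh4; h6: attacked by Rg6.
Legal moves for White: none.
In check with no legal moves → checkmate.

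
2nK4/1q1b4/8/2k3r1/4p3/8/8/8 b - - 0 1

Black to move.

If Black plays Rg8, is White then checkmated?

After Rg8: white king on d8; in check: yes, from the black rook on g8.
King squares — c7: attacked by Qb7; d7: attacked by Qb7; e7: attacked by Nc8; c8: attacked by Qb7; e8: attacked by Bd7.
White has no legal moves → checkmate.

yes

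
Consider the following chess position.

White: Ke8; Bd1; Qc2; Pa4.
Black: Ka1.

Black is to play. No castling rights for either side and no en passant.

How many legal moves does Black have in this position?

Black to move; king on a1.
In check: no.
Legal moves: none.
Count: 0.

0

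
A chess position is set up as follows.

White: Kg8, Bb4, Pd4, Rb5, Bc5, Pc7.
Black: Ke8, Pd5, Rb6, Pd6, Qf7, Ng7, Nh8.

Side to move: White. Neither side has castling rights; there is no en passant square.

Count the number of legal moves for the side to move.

2

White to move; king on g8.
In check: yes, from the black queen on f7.
Legal moves: Kxh8, Kh7.
Count: 2.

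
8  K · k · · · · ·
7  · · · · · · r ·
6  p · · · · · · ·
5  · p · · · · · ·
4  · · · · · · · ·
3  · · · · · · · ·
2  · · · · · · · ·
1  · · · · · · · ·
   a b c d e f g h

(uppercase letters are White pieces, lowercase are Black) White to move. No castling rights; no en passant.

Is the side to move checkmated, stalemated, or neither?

stalemate

White to move; white king on a8.
In check: no.
King squares — a7: attacked by Rg7; b7: attacked by Rg7; b8: attacked by Kc8.
Legal moves for White: none.
Not in check and no legal moves → stalemate.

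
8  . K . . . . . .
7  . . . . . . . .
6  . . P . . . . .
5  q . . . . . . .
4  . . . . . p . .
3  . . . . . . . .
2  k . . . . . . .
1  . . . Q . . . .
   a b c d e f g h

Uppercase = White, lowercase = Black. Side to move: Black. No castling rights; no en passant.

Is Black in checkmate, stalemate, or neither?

Black to move; black king on a2.
In check: no.
Legal moves for Black include: Qd8+, Qa8+, Qc7+, Qa7+, Qb6+, Qa6, Qh5, Qg5, Qf5, Qe5+, Qd5, Qc5, Qb5+, Qb4+, Qa4, Qc3, Qa3, Qd2, ... (list truncated; more exist).
Black has legal moves and is not in check → neither.

neither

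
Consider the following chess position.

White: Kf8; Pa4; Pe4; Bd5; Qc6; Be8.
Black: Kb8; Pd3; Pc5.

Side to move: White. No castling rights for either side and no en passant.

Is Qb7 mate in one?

yes

After Qb7: black king on b8; in check: yes, from the white queen on b7.
King squares — a7: attacked by Qb7; b7: attacked by Bd5; c7: attacked by Qb7; a8: attacked by Qb7; c8: attacked by Qb7.
Black has no legal moves → checkmate.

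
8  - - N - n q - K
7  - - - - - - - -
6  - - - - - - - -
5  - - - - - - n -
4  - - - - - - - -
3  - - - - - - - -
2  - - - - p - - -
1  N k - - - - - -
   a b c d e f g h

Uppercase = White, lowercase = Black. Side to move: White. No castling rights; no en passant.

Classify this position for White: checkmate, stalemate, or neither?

checkmate

White to move; white king on h8.
In check: yes, from the black queen on f8.
King squares — g7: attacked by Ne8; h7: attacked by Ng5; g8: attacked by Qf8.
Legal moves for White: none.
In check with no legal moves → checkmate.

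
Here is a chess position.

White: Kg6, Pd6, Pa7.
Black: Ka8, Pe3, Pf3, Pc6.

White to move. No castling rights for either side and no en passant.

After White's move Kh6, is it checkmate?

no

After Kh6: black king on a8; in check: no.
Black is not in check, so this cannot be checkmate.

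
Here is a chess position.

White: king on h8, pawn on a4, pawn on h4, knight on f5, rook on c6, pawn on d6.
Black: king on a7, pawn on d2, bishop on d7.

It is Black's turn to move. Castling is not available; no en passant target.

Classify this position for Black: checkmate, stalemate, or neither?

neither

Black to move; black king on a7.
In check: no.
Legal moves for Black: Be8, Bc8, Be6, Bxc6, Bxf5, Kb8, Ka8, Kb7, d1=Q, d1=R, d1=B, d1=N.
Black has 12 legal moves and is not in check → neither.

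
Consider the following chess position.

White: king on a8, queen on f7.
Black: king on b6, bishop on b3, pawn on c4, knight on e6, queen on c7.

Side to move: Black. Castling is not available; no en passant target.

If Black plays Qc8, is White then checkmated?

yes

After Qc8: white king on a8; in check: yes, from the black queen on c8.
King squares — a7: attacked by Kb6; b7: attacked by Kb6; b8: attacked by Qc8.
White has no legal moves → checkmate.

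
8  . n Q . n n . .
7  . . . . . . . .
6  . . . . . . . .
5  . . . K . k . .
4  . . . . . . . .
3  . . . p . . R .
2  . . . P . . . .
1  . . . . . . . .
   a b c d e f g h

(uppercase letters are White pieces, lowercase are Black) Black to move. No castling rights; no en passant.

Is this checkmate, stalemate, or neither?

neither

Black to move; black king on f5.
In check: yes, from the white queen on c8.
Legal moves for Black: Kf6, Kf4, Nfd7, Ne6, Nbd7.
Black is in check but has 5 legal moves → neither.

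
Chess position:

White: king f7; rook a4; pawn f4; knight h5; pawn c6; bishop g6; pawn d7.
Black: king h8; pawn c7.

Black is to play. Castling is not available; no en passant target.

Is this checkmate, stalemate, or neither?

Black to move; black king on h8.
In check: no.
King squares — g7: attacked by Nh5; h7: attacked by Bg6; g8: attacked by Kf7.
Legal moves for Black: none.
Not in check and no legal moves → stalemate.

stalemate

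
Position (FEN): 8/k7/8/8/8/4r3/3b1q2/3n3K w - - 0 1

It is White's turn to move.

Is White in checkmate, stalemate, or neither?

stalemate

White to move; white king on h1.
In check: no.
King squares — g1: attacked by Qf2; g2: attacked by Qf2; h2: attacked by Qf2.
Legal moves for White: none.
Not in check and no legal moves → stalemate.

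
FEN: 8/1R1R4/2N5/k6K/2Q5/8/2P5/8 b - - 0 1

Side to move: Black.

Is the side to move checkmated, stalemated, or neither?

Black to move; black king on a5.
In check: yes, from the white knight on c6.
King squares — a4: attacked by Qc4; b4: attacked by Qc4; b5: attacked by Qc4; a6: attacked by Qc4; b6: attacked by Rb7.
Legal moves for Black: none.
In check with no legal moves → checkmate.

checkmate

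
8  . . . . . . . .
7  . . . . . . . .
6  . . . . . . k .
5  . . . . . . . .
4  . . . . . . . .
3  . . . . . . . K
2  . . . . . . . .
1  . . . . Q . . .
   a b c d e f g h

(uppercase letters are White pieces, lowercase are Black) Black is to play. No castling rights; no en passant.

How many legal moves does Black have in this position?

8

Black to move; king on g6.
In check: no.
Legal moves: Kh7, Kg7, Kf7, Kh6, Kf6, Kh5, Kg5, Kf5.
Count: 8.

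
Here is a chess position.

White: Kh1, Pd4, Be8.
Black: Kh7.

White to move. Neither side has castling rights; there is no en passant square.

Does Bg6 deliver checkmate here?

After Bg6: black king on h7; in check: yes, from the white bishop on g6.
Black has 5 legal replies: Kh8, Kg8, Kg7, Kh6, Kxg6.
In check but a legal move exists → not checkmate.

no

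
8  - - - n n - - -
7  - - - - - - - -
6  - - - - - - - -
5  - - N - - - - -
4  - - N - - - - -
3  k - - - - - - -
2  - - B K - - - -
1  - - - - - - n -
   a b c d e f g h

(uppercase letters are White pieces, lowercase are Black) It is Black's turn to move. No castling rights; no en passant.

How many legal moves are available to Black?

2

Black to move; king on a3.
In check: yes, from the white knight on c4.
Legal moves: Kb4, Ka2.
Count: 2.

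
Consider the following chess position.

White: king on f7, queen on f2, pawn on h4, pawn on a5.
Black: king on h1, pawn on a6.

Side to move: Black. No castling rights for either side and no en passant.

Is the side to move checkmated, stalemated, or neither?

stalemate

Black to move; black king on h1.
In check: no.
King squares — g1: attacked by Qf2; g2: attacked by Qf2; h2: attacked by Qf2.
Legal moves for Black: none.
Not in check and no legal moves → stalemate.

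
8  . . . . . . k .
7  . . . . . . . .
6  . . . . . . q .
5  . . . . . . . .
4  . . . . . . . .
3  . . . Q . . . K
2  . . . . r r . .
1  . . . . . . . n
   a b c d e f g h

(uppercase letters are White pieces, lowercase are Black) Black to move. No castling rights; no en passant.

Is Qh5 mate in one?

yes

After Qh5: white king on h3; in check: yes, from the black queen on h5.
King squares — g2: attacked by Rf2; h2: attacked by Rf2; g3: attacked by Nh1; g4: attacked by Qh5; h4: attacked by Qh5.
White has no legal moves → checkmate.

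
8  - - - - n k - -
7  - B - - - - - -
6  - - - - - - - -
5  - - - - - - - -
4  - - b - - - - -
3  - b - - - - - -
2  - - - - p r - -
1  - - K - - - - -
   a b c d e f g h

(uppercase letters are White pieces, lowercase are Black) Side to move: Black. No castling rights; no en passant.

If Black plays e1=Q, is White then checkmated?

yes

After e1=Q: white king on c1; in check: yes, from the black queen on e1.
King squares — b1: attacked by Qe1; d1: attacked by Qe1; b2: attacked by Rf2; c2: attacked by Rf2; d2: attacked by Qe1.
White has no legal moves → checkmate.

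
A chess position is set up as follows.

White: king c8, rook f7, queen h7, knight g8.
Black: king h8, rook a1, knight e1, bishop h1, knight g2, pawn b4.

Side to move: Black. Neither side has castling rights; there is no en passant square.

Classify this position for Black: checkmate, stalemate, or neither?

Black to move; black king on h8.
In check: yes, from the white queen on h7.
King squares — g7: attacked by Rf7; h7: attacked by Rf7; g8: attacked by Qh7.
Legal moves for Black: none.
In check with no legal moves → checkmate.

checkmate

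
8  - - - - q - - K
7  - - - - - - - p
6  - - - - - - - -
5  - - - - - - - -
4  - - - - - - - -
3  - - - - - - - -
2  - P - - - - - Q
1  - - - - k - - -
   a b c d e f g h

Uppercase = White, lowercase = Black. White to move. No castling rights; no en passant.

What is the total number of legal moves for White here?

2

White to move; king on h8.
In check: yes, from the black queen on e8.
Legal moves: Kxh7, Kg7.
Count: 2.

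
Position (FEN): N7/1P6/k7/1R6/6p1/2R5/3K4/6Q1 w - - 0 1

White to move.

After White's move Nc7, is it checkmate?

After Nc7: black king on a6; in check: yes, from the white knight on c7.
King squares — a5: attacked by Rb5; b5: attacked by Nc7; b6: attacked by Qg1; a7: attacked by Qg1; b7: attacked by Rb5.
Black has no legal moves → checkmate.

yes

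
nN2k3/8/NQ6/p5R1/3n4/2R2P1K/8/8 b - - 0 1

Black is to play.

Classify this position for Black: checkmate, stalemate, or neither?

neither

Black to move; black king on e8.
In check: no.
Legal moves for Black: Kf8, Kf7, Ke7, Nc7, Nxb6, Ne6, Nc6, Nf5, Nb5, Nxf3, Nb3, Ne2, Nc2, a4.
Black has 14 legal moves and is not in check → neither.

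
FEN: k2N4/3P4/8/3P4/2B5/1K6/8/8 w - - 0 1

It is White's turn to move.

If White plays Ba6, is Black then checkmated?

After Ba6: black king on a8; in check: no.
Black is not in check, so this cannot be checkmate.

no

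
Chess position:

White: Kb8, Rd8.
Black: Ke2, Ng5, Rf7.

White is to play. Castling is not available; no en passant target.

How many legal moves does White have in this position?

14

White to move; king on b8.
In check: no.
Legal moves: Rh8, Rg8, Rf8, Re8+, Rc8, Rd7, Rd6, Rd5, Rd4, Rd3, Rd2+, Rd1, Kc8, Ka8.
Count: 14.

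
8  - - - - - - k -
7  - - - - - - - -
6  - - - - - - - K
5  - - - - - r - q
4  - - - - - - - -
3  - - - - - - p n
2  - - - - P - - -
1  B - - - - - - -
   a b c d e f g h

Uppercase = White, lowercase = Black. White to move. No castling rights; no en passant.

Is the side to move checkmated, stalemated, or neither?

White to move; white king on h6.
In check: yes, from the black queen on h5.
King squares — g5: attacked by Nh3; h5: attacked by Rf5; g6: attacked by Qh5; g7: attacked by Kg8; h7: attacked by Qh5.
Legal moves for White: none.
In check with no legal moves → checkmate.

checkmate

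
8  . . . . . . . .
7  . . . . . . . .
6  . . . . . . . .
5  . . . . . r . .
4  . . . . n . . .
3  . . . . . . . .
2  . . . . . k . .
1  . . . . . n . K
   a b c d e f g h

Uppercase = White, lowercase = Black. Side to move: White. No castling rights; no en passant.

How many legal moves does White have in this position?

White to move; king on h1.
In check: no.
Legal moves: none.
Count: 0.

0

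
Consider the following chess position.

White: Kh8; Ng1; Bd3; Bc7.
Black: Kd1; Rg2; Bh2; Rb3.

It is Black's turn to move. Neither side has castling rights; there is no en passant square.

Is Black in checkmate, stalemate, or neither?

neither

Black to move; black king on d1.
In check: no.
Legal moves for Black include: Rb8+, Rb7, Rb6, Rb5, Rb4, Rxd3, Rc3, Ra3, Rbb2, Rb1, Bxc7, Bd6, Be5+, Bf4, Bg3, Bxg1, Rg8+, Rg7, ... (list truncated; more exist).
Black has legal moves and is not in check → neither.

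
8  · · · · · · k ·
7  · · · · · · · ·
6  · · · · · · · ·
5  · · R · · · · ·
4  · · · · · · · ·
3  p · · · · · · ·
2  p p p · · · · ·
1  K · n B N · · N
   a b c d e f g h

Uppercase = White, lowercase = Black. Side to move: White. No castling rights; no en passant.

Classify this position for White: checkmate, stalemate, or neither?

checkmate

White to move; white king on a1.
In check: yes, from the black pawn on b2.
King squares — b1: attacked by Pa2; a2: attacked by Nc1; b2: attacked by Pa3.
Legal moves for White: none.
In check with no legal moves → checkmate.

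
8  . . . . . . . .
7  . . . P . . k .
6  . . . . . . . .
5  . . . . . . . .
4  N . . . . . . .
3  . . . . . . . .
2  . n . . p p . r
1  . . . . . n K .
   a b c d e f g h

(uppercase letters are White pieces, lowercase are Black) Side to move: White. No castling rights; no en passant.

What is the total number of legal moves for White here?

White to move; king on g1.
In check: yes, from the black pawn on f2.
Legal moves: none.
Count: 0.

0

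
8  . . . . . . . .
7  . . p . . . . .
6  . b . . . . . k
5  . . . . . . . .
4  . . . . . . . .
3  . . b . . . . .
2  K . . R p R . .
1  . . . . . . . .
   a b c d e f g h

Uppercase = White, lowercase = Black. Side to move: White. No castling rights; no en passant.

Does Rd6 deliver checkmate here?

no

After Rd6: black king on h6; in check: yes, from the white rook on d6.
Black has 6 legal replies: Kh7, Kg7, Kh5, Kg5, Bf6, cxd6.
In check but a legal move exists → not checkmate.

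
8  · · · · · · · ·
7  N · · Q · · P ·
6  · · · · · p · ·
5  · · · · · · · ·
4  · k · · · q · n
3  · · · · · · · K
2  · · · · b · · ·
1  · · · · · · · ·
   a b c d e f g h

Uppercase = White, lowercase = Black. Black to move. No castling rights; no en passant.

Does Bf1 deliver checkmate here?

yes

After Bf1: white king on h3; in check: yes, from the black bishop on f1.
King squares — g2: attacked by Bf1; h2: attacked by Qf4; g3: attacked by Qf4; g4: attacked by Qf4; h4: attacked by Qf4.
White has no legal moves → checkmate.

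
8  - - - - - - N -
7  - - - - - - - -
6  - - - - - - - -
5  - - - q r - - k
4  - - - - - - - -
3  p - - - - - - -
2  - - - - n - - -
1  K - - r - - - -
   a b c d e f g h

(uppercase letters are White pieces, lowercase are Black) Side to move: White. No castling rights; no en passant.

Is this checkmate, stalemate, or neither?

checkmate

White to move; white king on a1.
In check: yes, from the black rook on d1.
King squares — b1: attacked by Rd1; a2: attacked by Qd5; b2: attacked by Pa3.
Legal moves for White: none.
In check with no legal moves → checkmate.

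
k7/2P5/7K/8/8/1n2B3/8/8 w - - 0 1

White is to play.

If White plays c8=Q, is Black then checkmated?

After c8=Q: black king on a8; in check: yes, from the white queen on c8.
King squares — a7: attacked by Be3; b7: attacked by Qc8; b8: attacked by Qc8.
Black has no legal moves → checkmate.

yes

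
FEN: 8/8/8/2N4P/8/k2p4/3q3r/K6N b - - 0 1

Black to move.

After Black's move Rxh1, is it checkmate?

yes

After Rxh1: white king on a1; in check: yes, from the black rook on h1.
King squares — b1: attacked by Rh1; a2: attacked by Qd2; b2: attacked by Qd2.
White has no legal moves → checkmate.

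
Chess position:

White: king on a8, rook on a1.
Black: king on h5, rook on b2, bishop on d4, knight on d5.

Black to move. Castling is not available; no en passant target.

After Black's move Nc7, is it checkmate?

After Nc7: white king on a8; in check: yes, from the black knight on c7.
King squares — a7: attacked by Bd4; b7: attacked by Rb2; b8: attacked by Rb2.
White has no legal moves → checkmate.

yes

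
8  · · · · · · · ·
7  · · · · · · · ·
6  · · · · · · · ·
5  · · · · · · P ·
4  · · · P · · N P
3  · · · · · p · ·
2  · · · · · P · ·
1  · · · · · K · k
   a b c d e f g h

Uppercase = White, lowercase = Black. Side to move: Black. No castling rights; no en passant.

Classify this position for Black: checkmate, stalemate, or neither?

stalemate

Black to move; black king on h1.
In check: no.
King squares — g1: attacked by Kf1; g2: attacked by Kf1; h2: attacked by Ng4.
Legal moves for Black: none.
Not in check and no legal moves → stalemate.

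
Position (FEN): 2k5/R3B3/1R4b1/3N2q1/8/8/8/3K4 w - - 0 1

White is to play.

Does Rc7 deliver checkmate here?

After Rc7: black king on c8; in check: yes, from the white rook on c7.
King squares — b7: attacked by Rb6; c7: attacked by Nd5; d7: attacked by Rc7; b8: attacked by Rb6; d8: attacked by Be7.
Black has no legal moves → checkmate.

yes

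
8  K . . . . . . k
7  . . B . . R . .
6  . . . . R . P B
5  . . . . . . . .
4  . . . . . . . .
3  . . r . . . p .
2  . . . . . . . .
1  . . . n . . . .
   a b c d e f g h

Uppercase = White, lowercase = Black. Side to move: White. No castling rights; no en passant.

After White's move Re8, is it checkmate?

yes

After Re8: black king on h8; in check: yes, from the white rook on e8.
King squares — g7: attacked by Bh6; h7: attacked by Pg6; g8: attacked by Re8.
Black has no legal moves → checkmate.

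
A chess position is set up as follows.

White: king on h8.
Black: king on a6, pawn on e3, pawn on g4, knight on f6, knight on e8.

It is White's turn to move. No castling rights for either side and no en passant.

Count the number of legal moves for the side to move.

0

White to move; king on h8.
In check: no.
Legal moves: none.
Count: 0.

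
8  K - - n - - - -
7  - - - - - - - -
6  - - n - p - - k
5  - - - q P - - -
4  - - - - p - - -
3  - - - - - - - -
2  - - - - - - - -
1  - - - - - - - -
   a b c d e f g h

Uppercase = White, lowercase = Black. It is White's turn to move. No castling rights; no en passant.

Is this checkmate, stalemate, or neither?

stalemate

White to move; white king on a8.
In check: no.
King squares — a7: attacked by Nc6; b7: attacked by Nd8; b8: attacked by Nc6.
Legal moves for White: none.
Not in check and no legal moves → stalemate.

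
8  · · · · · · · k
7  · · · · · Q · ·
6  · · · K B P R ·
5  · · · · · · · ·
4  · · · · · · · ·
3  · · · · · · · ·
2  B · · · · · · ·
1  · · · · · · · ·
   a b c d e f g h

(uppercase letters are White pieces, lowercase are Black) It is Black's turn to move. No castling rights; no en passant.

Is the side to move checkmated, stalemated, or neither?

stalemate

Black to move; black king on h8.
In check: no.
King squares — g7: attacked by Pf6; h7: attacked by Qf7; g8: attacked by Rg6.
Legal moves for Black: none.
Not in check and no legal moves → stalemate.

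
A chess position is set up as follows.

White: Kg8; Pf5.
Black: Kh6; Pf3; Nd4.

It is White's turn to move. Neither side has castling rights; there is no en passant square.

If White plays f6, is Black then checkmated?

After f6: black king on h6; in check: no.
Black is not in check, so this cannot be checkmate.

no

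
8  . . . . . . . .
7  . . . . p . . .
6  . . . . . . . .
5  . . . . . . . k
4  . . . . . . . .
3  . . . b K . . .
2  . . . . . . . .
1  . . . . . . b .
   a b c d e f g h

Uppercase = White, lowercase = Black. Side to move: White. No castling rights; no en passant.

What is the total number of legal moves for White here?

4

White to move; king on e3.
In check: yes, from the black bishop on g1.
Legal moves: Kf4, Kf3, Kxd3, Kd2.
Count: 4.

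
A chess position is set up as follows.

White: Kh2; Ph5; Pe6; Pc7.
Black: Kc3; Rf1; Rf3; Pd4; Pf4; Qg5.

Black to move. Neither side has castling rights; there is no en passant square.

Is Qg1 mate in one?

After Qg1: white king on h2; in check: yes, from the black queen on g1.
King squares — g1: attacked by Rf1; h1: attacked by Qg1; g2: attacked by Qg1; g3: attacked by Qg1; h3: attacked by Rf3.
White has no legal moves → checkmate.

yes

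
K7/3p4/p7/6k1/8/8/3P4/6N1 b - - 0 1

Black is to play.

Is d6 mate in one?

no

After d6: white king on a8; in check: no.
White is not in check, so this cannot be checkmate.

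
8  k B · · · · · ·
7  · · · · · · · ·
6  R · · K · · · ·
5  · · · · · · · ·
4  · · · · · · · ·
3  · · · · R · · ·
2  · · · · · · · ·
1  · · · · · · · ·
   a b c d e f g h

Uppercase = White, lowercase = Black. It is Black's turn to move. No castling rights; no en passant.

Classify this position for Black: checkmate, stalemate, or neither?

Black to move; black king on a8.
In check: yes, from the white rook on a6.
King squares — a7: attacked by Ra6; b7: available; b8: available.
Legal moves for Black: Kxb8, Kb7.
Black is in check but has 2 legal moves → neither.

neither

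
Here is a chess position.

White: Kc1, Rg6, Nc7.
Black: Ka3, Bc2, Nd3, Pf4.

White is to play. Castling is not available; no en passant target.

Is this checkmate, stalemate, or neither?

neither

White to move; white king on c1.
In check: yes, from the black knight on d3.
Legal moves for White: Kd2, Kxc2.
White is in check but has 2 legal moves → neither.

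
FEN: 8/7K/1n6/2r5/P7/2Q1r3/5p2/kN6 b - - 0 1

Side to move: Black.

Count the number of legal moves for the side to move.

4

Black to move; king on a1.
In check: yes, from the white queen on c3.
Legal moves: Ka2, Kxb1, Rcxc3, Rexc3.
Count: 4.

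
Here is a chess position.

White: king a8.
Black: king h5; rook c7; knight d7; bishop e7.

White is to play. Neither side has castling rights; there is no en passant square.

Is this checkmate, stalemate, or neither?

White to move; white king on a8.
In check: no.
King squares — a7: attacked by Rc7; b7: attacked by Rc7; b8: attacked by Nd7.
Legal moves for White: none.
Not in check and no legal moves → stalemate.

stalemate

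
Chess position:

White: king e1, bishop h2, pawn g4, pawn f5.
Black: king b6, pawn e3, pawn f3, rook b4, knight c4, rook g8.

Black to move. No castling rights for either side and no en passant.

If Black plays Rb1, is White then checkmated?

yes

After Rb1: white king on e1; in check: yes, from the black rook on b1.
King squares — d1: attacked by Rb1; f1: attacked by Rb1; d2: attacked by Pe3; e2: attacked by Pf3; f2: attacked by Pe3.
White has no legal moves → checkmate.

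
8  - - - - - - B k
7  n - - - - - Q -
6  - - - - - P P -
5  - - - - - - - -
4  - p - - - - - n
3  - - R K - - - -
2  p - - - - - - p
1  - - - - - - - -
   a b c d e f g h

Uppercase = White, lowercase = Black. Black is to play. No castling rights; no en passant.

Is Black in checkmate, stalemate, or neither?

Black to move; black king on h8.
In check: yes, from the white queen on g7.
King squares — g7: attacked by Pf6; h7: attacked by Pg6; g8: attacked by Qg7.
Legal moves for Black: none.
In check with no legal moves → checkmate.

checkmate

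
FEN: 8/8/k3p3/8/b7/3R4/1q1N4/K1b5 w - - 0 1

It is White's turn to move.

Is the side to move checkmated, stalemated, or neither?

White to move; white king on a1.
In check: yes, from the black queen on b2.
King squares — b1: attacked by Qb2; a2: attacked by Qb2; b2: attacked by Bc1.
Legal moves for White: none.
In check with no legal moves → checkmate.

checkmate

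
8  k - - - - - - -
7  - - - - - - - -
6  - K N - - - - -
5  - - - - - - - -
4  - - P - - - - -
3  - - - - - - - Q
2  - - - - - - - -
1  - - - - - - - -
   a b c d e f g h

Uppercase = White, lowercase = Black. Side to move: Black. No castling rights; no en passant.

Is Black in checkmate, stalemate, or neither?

Black to move; black king on a8.
In check: no.
King squares — a7: attacked by Kb6; b7: attacked by Kb6; b8: attacked by Nc6.
Legal moves for Black: none.
Not in check and no legal moves → stalemate.

stalemate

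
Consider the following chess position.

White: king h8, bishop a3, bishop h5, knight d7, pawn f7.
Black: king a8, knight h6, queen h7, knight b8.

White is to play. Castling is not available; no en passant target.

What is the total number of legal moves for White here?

1

White to move; king on h8.
In check: yes, from the black queen on h7.
Legal moves: Kxh7.
Count: 1.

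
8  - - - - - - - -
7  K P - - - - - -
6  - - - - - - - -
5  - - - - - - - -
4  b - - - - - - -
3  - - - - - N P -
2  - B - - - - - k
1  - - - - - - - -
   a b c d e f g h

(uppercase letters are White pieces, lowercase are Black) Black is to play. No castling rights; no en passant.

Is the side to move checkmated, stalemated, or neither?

Black to move; black king on h2.
In check: yes, from the white knight on f3.
Legal moves for Black: Kh3, Kxg3, Kg2, Kh1.
Black is in check but has 4 legal moves → neither.

neither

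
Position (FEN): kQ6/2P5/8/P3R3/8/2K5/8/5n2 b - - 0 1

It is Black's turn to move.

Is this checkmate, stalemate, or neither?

checkmate

Black to move; black king on a8.
In check: yes, from the white queen on b8.
King squares — a7: attacked by Qb8; b7: attacked by Qb8; b8: attacked by Pc7.
Legal moves for Black: none.
In check with no legal moves → checkmate.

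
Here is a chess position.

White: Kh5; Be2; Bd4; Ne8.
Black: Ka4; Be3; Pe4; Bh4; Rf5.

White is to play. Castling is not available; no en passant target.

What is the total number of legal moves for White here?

White to move; king on h5.
In check: yes, from the black rook on f5.
Legal moves: Kg6, Kxh4, Kg4.
Count: 3.

3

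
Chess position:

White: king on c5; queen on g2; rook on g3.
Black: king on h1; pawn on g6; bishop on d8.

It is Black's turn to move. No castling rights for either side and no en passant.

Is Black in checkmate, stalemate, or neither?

Black to move; black king on h1.
In check: yes, from the white queen on g2.
King squares — g1: attacked by Qg2; g2: attacked by Rg3; h2: attacked by Qg2.
Legal moves for Black: none.
In check with no legal moves → checkmate.

checkmate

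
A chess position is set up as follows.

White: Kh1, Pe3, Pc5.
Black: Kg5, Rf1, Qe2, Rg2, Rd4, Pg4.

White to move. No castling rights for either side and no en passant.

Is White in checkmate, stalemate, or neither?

White to move; white king on h1.
In check: yes, from the black rook on f1.
King squares — g1: attacked by Rf1; g2: attacked by Qe2; h2: attacked by Rg2.
Legal moves for White: none.
In check with no legal moves → checkmate.

checkmate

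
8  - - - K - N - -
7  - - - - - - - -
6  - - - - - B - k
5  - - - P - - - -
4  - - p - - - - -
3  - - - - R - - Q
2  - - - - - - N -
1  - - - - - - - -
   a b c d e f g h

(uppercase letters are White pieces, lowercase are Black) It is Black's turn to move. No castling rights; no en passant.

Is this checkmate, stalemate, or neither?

Black to move; black king on h6.
In check: yes, from the white queen on h3.
King squares — g5: attacked by Bf6; h5: attacked by Qh3; g6: attacked by Nf8; g7: attacked by Bf6; h7: attacked by Qh3.
Legal moves for Black: none.
In check with no legal moves → checkmate.

checkmate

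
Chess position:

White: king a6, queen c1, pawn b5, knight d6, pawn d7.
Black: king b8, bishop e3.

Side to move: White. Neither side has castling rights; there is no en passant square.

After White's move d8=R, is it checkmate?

After d8=R: black king on b8; in check: yes, from the white rook on d8.
King squares — a7: attacked by Ka6; b7: attacked by Ka6; c7: attacked by Qc1; a8: attacked by Rd8; c8: attacked by Qc1.
Black has no legal moves → checkmate.

yes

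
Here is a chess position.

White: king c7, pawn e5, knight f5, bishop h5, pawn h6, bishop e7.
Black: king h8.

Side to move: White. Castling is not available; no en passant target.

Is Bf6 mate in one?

no

After Bf6: black king on h8; in check: yes, from the white bishop on f6.
Black has 2 legal replies: Kg8, Kh7.
In check but a legal move exists → not checkmate.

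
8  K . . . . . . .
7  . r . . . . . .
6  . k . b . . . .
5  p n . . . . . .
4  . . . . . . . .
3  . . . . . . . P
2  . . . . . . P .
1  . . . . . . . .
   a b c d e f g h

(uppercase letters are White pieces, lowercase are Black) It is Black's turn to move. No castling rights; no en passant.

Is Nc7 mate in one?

After Nc7: white king on a8; in check: yes, from the black knight on c7.
King squares — a7: attacked by Kb6; b7: attacked by Kb6; b8: attacked by Rb7.
White has no legal moves → checkmate.

yes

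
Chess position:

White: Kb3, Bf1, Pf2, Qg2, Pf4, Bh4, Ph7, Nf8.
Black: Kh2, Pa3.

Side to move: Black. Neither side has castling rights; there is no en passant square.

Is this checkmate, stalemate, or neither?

Black to move; black king on h2.
In check: yes, from the white queen on g2.
King squares — g1: attacked by Qg2; h1: attacked by Qg2; g2: attacked by Bf1; g3: attacked by Pf2; h3: attacked by Qg2.
Legal moves for Black: none.
In check with no legal moves → checkmate.

checkmate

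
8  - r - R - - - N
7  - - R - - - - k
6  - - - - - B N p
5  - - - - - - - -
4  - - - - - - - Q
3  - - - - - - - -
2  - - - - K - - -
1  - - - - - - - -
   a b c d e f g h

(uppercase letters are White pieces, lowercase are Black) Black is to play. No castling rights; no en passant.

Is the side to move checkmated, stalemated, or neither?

Black to move; black king on h7.
In check: yes, from the white rook on c7.
King squares — g6: attacked by Nh8; h6: own pawn; g7: attacked by Bf6; g8: attacked by Rd8; h8: attacked by Bf6.
Legal moves for Black: none.
In check with no legal moves → checkmate.

checkmate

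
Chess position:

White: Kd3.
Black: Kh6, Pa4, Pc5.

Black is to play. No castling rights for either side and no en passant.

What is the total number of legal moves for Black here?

7

Black to move; king on h6.
In check: no.
Legal moves: Kh7, Kg7, Kg6, Kh5, Kg5, c4+, a3.
Count: 7.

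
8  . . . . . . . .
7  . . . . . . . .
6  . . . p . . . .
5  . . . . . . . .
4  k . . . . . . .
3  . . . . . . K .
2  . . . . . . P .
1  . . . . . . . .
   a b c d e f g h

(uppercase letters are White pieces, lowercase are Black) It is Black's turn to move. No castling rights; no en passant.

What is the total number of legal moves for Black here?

Black to move; king on a4.
In check: no.
Legal moves: Kb5, Ka5, Kb4, Kb3, Ka3, d5.
Count: 6.

6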